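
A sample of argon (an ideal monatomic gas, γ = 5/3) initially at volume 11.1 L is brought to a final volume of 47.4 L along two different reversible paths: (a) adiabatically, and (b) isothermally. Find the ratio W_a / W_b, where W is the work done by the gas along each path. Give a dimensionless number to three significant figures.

Path (a) adiabatic: W = P₁V₁(1 − (V₁/V₂)^(γ−1))/(γ−1) → W_a/(P₁V₁) = 0.9301.
Path (b) isothermal: W = P₁V₁ ln(V₂/V₁) → W_b/(P₁V₁) = 1.452.
W_a / W_b = 0.9301 / 1.452 = 0.6407.

W_a / W_b ≈ 0.641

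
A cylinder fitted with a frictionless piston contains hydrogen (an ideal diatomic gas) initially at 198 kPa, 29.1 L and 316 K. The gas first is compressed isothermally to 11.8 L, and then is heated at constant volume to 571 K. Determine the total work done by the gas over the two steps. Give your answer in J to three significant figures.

W_total ≈ -5200 J

Step 1 (isothermal): W = P₁V₁ ln(V₂/V₁) = (5762) ln(11.8/29.1) = -5201 J.
Step 2 (isochoric): W = 0 (constant volume).
W_total = -5201 + 0 = -5201 J.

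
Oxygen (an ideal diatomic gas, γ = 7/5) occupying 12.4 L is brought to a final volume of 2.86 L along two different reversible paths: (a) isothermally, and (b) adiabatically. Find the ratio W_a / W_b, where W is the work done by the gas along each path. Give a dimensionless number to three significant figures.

Path (a) isothermal: W = P₁V₁ ln(V₂/V₁) → W_a/(P₁V₁) = -1.467.
Path (b) adiabatic: W = P₁V₁(1 − (V₁/V₂)^(γ−1))/(γ−1) → W_b/(P₁V₁) = -1.995.
W_a / W_b = -1.467 / -1.995 = 0.7352.

W_a / W_b ≈ 0.735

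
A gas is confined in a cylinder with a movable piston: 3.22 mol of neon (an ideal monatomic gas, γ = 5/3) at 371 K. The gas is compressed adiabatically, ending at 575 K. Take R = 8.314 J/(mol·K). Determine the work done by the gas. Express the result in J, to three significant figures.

W ≈ -8190 J

Adiabatic ⇒ Q = 0, so W_by = −ΔU = nCᵥ(T₁ − T₂).
Cᵥ = 3R/2 = 12.47 J/(mol·K).
W = (3.22)(12.47)(371 − 575) = -8192 J.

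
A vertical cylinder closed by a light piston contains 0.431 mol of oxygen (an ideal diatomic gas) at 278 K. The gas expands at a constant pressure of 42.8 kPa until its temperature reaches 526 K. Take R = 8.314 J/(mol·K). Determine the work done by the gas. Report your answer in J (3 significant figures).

Isobaric: W = P ΔV = nR ΔT.
W = (0.431)(8.314)(526 − 278) = 888.7 J.

W ≈ 889 J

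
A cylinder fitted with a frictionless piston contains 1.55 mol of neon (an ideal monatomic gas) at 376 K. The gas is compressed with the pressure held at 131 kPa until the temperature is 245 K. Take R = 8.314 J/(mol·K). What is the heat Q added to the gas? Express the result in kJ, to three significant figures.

Q ≈ -4.22 kJ

Isobaric: W = nRΔT = (1.55)(8.314)(-131) = -1688 J.
ΔU = nCᵥΔT with Cᵥ = 3R/2: ΔU = (1.55)(12.47)(-131) = -2532 J.
Q = ΔU + W = -2532 − 1688 = -4220 J.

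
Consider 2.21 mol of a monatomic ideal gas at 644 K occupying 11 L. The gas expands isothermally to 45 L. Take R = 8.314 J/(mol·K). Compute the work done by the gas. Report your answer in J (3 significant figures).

W ≈ 16700 J

Isothermal: W = nRT ln(V₂/V₁).
W = (2.21)(8.314)(644) × ln(45/11)
  = 11833 × 1.409
W_by_gas = 16670 J.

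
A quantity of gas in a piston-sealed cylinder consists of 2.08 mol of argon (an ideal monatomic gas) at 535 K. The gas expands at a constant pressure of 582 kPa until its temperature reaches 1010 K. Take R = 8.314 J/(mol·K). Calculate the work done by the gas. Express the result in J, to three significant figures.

Isobaric: W = P ΔV = nR ΔT.
W = (2.08)(8.314)(1010 − 535) = 8214 J.

W ≈ 8210 J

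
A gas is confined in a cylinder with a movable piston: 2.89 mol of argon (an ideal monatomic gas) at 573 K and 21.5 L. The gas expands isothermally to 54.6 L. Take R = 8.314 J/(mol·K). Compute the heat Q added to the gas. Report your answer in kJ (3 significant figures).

Isothermal ⇒ ΔU = 0, so Q = W = nRT ln(V₂/V₁).
Q = (2.89)(8.314)(573) ln(54.6/21.5) = 13768 × 0.932 = 12831 J.

Q ≈ 12.8 kJ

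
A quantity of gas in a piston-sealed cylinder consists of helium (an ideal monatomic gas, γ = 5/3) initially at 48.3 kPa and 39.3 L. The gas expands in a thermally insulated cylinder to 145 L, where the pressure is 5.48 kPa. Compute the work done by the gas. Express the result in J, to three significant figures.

Adiabatic: W = (P₁V₁ − P₂V₂)/(γ − 1) with γ = 5/3.
P₁V₁ = 1898 J, P₂V₂ = 794.6 J.
W = (1898 − 794.6) / 0.6667 = 1655 J.

W ≈ 1660 J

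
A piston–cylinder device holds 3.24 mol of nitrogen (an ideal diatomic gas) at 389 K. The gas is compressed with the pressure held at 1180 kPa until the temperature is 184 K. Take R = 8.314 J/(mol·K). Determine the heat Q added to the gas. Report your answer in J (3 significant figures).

Isobaric: W = nRΔT = (3.24)(8.314)(-205) = -5522 J.
ΔU = nCᵥΔT with Cᵥ = 5R/2: ΔU = (3.24)(20.79)(-205) = -13805 J.
Q = ΔU + W = -13805 − 5522 = -19328 J.

Q ≈ -19300 J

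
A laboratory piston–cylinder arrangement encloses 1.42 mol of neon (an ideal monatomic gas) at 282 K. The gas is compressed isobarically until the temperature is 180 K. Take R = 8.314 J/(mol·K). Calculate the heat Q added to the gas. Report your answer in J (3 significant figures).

Isobaric: W = nRΔT = (1.42)(8.314)(-102) = -1204 J.
ΔU = nCᵥΔT with Cᵥ = 3R/2: ΔU = (1.42)(12.47)(-102) = -1806 J.
Q = ΔU + W = -1806 − 1204 = -3010 J.

Q ≈ -3010 J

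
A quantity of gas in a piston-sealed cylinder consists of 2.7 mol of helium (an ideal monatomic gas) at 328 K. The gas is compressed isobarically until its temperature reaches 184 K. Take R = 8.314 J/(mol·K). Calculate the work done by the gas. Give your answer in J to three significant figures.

Isobaric: W = P ΔV = nR ΔT.
W = (2.7)(8.314)(184 − 328) = -3232 J.

W ≈ -3230 J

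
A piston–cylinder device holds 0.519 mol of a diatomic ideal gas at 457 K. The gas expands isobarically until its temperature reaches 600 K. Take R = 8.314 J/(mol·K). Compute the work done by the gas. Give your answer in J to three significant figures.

W ≈ 617 J

Isobaric: W = P ΔV = nR ΔT.
W = (0.519)(8.314)(600 − 457) = 617 J.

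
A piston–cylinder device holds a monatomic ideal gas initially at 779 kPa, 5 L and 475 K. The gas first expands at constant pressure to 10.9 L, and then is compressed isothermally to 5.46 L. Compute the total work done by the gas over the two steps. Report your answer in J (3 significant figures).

Step 1 (isobaric): W = PΔV = (779 kPa)(10.9 − 5 L) = 4596 J.
After step 1: P = 779 kPa, V = 10.9 L, T = 1036 K.
Step 2 (isothermal): W = P₁V₁ ln(V₂/V₁) = (8491) ln(5.46/10.9) = -5870 J.
W_total = 4596 − 5870 = -1274 J.

W_total ≈ -1270 J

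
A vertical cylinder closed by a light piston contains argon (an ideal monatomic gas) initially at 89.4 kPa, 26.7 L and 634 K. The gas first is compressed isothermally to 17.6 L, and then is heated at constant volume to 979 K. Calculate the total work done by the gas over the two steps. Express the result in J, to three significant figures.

W_total ≈ -995 J

Step 1 (isothermal): W = P₁V₁ ln(V₂/V₁) = (2387) ln(17.6/26.7) = -994.8 J.
Step 2 (isochoric): W = 0 (constant volume).
W_total = -994.8 + 0 = -994.8 J.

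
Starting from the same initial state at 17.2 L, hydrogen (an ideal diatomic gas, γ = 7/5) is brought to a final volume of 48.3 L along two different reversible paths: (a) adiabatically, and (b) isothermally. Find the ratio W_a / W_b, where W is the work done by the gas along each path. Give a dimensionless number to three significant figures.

W_a / W_b ≈ 0.819

Path (a) adiabatic: W = P₁V₁(1 − (V₁/V₂)^(γ−1))/(γ−1) → W_a/(P₁V₁) = 0.8459.
Path (b) isothermal: W = P₁V₁ ln(V₂/V₁) → W_b/(P₁V₁) = 1.033.
W_a / W_b = 0.8459 / 1.033 = 0.8192.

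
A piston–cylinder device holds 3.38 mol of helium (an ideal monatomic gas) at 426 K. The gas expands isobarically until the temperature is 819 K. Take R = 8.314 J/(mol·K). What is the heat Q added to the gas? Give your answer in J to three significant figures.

Isobaric: W = nRΔT = (3.38)(8.314)(393) = 11044 J.
ΔU = nCᵥΔT with Cᵥ = 3R/2: ΔU = (3.38)(12.47)(393) = 16566 J.
Q = ΔU + W = 16566 + 11044 = 27610 J.

Q ≈ 27600 J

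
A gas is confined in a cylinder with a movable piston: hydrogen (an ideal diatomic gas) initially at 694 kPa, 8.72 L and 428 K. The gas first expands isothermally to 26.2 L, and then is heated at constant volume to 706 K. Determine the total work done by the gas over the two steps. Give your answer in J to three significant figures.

Step 1 (isothermal): W = P₁V₁ ln(V₂/V₁) = (6052) ln(26.2/8.72) = 6658 J.
Step 2 (isochoric): W = 0 (constant volume).
W_total = 6658 + 0 = 6658 J.

W_total ≈ 6660 J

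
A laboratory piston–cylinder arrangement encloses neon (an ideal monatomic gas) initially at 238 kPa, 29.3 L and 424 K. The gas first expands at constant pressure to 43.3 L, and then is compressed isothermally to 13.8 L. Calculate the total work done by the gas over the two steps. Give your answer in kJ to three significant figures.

W_total ≈ -8.45 kJ

Step 1 (isobaric): W = PΔV = (238 kPa)(43.3 − 29.3 L) = 3332 J.
After step 1: P = 238 kPa, V = 43.3 L, T = 626.6 K.
Step 2 (isothermal): W = P₁V₁ ln(V₂/V₁) = (10305) ln(13.8/43.3) = -11784 J.
W_total = 3332 − 11784 = -8452 J.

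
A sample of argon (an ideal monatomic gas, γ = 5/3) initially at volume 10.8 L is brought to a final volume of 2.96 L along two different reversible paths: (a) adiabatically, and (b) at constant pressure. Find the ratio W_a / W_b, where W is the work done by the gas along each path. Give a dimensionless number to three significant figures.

Path (a) adiabatic: W = P₁V₁(1 − (V₁/V₂)^(γ−1))/(γ−1) → W_a/(P₁V₁) = -2.055.
Path (b) isobaric: W = P₁(V₂ − V₁) → W_b/(P₁V₁) = -0.7259.
W_a / W_b = -2.055 / -0.7259 = 2.831.

W_a / W_b ≈ 2.83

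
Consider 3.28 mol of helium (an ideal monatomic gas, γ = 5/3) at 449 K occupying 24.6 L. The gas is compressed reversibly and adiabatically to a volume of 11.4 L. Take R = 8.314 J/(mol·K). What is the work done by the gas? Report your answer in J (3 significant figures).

Adiabatic: TV^(γ−1) = const with γ = 5/3.
T₂ = T₁ (V₁/V₂)^(γ−1) = 449 × (24.6/11.4)^0.667 = 449 × 1.67 = 749.8 K.
W_by = nCᵥ(T₁ − T₂) = (3.28)(12.47)(449 − 749.8) = -12303 J.

W ≈ -12300 J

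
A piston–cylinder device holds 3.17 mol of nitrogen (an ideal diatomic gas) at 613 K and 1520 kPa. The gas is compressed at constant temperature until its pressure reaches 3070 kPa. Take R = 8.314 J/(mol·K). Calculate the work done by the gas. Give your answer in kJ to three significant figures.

Isothermal process: W = nRT ln(V₂/V₁) = nRT ln(P₁/P₂).
W = (3.17)(8.314)(613) × ln(1520/3070)
  = 16156 × ln(0.4951) = 16156 × -0.703
W_by_gas = -11357 J.

W ≈ -11.4 kJ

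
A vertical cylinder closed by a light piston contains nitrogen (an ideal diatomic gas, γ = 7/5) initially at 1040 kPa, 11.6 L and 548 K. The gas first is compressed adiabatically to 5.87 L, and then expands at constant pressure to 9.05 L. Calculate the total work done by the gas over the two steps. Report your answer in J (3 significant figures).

Step 1 (adiabatic): W = (P₁V₁ − P₂V₂)/(γ−1) = (12064 − 15842)/0.4 = -9446 J.
After step 1: P = 2699 kPa, V = 5.87 L, T = 719.6 K.
Step 2 (isobaric): W = PΔV = (2699 kPa)(9.05 − 5.87 L) = 8582 J.
W_total = -9446 + 8582 = -863.5 J.

W_total ≈ -863 J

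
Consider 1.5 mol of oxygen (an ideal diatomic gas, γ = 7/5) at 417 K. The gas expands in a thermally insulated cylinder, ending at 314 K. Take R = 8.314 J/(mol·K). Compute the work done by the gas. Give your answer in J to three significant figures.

W ≈ 3210 J

Adiabatic ⇒ Q = 0, so W_by = −ΔU = nCᵥ(T₁ − T₂).
Cᵥ = 5R/2 = 20.79 J/(mol·K).
W = (1.5)(20.79)(417 − 314) = 3211 J.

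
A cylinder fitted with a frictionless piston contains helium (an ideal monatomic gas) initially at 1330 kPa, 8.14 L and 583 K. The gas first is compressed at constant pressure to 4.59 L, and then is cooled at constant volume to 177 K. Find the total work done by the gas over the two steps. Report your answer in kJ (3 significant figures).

W_total ≈ -4.72 kJ

Step 1 (isobaric): W = PΔV = (1330 kPa)(4.59 − 8.14 L) = -4722 J.
Step 2 (isochoric): W = 0 (constant volume).
W_total = -4722 + 0 = -4722 J.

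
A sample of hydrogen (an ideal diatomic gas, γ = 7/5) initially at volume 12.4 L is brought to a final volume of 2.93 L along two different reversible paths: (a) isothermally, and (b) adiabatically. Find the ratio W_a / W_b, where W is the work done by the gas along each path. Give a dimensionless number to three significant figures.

W_a / W_b ≈ 0.739

Path (a) isothermal: W = P₁V₁ ln(V₂/V₁) → W_a/(P₁V₁) = -1.443.
Path (b) adiabatic: W = P₁V₁(1 − (V₁/V₂)^(γ−1))/(γ−1) → W_b/(P₁V₁) = -1.952.
W_a / W_b = -1.443 / -1.952 = 0.7391.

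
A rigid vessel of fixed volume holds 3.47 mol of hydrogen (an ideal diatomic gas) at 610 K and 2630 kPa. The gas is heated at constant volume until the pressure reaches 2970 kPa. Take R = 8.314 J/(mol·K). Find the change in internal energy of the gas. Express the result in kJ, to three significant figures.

ΔU ≈ 5.69 kJ

Constant volume ⇒ W = 0, so Q = ΔU = nCᵥΔT with Cᵥ = 5R/2 = 20.79 J/(mol·K).
At constant V, T₂/T₁ = P₂/P₁ ⇒ ΔT = T₁(P₂/P₁ − 1) = 610·(2970/2630 − 1) = 78.86 K.
ΔU = (3.47)(20.79)(78.86) = 5688 J.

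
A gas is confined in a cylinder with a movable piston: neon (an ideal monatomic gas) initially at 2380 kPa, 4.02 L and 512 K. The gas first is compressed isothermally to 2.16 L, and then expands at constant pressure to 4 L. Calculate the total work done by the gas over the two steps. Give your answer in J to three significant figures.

Step 1 (isothermal): W = P₁V₁ ln(V₂/V₁) = (9568) ln(2.16/4.02) = -5943 J.
After step 1: P = 4429 kPa, V = 2.16 L, T = 512 K.
Step 2 (isobaric): W = PΔV = (4429 kPa)(4 − 2.16 L) = 8150 J.
W_total = -5943 + 8150 = 2207 J.

W_total ≈ 2210 J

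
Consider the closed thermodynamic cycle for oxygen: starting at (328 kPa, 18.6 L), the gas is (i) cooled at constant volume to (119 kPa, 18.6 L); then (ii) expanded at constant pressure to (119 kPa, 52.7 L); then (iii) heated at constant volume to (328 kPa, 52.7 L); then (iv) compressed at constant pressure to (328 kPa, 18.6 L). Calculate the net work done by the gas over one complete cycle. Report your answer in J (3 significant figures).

Constant-volume legs do no work.
W(ii) = (119)(52.7 − 18.6) = 4058 J; W(iv) = (328)(18.6 − 52.7) = -11185 J.
W_net = 4058 − 11185 = -7127 J (the counter-clockwise enclosed area).

W_net ≈ -7130 J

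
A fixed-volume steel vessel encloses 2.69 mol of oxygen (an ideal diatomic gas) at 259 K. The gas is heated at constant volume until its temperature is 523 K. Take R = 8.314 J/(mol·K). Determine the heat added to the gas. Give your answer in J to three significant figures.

Q ≈ 14800 J

Constant volume ⇒ W = 0, so Q = ΔU = nCᵥΔT with Cᵥ = 5R/2 = 20.79 J/(mol·K).
ΔU = (2.69)(20.79)(523 − 259) = 14761 J.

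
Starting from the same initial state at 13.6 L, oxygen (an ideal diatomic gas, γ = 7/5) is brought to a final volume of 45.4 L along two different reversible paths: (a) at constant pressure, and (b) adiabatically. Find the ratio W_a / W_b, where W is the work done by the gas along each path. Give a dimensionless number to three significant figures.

Path (a) isobaric: W = P₁(V₂ − V₁) → W_a/(P₁V₁) = 2.338.
Path (b) adiabatic: W = P₁V₁(1 − (V₁/V₂)^(γ−1))/(γ−1) → W_b/(P₁V₁) = 0.9564.
W_a / W_b = 2.338 / 0.9564 = 2.445.

W_a / W_b ≈ 2.44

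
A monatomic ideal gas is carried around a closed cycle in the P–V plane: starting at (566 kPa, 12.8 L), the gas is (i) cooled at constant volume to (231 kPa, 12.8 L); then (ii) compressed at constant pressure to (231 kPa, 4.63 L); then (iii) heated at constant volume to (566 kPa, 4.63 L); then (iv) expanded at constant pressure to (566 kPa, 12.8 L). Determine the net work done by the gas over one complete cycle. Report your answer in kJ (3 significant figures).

Constant-volume legs do no work.
W(ii) = (231)(4.63 − 12.8) = -1887 J; W(iv) = (566)(12.8 − 4.63) = 4624 J.
W_net = -1887 + 4624 = 2737 J (the clockwise enclosed area).

W_net ≈ 2.74 kJ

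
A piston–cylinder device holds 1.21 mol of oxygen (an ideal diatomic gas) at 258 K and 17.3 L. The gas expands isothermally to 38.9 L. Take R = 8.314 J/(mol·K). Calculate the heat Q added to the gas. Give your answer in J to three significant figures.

Isothermal ⇒ ΔU = 0, so Q = W = nRT ln(V₂/V₁).
Q = (1.21)(8.314)(258) ln(38.9/17.3) = 2595 × 0.8103 = 2103 J.

Q ≈ 2100 J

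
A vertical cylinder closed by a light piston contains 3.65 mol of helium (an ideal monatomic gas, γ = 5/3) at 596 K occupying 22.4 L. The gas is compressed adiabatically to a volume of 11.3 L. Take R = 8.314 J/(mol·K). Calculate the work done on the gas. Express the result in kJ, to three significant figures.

Adiabatic: TV^(γ−1) = const with γ = 5/3.
T₂ = T₁ (V₁/V₂)^(γ−1) = 596 × (22.4/11.3)^0.667 = 596 × 1.578 = 940.5 K.
W_by = nCᵥ(T₁ − T₂) = (3.65)(12.47)(596 − 940.5) = -15681 J.
Work on gas = −W_by = 15681 J.

W ≈ 15.7 kJ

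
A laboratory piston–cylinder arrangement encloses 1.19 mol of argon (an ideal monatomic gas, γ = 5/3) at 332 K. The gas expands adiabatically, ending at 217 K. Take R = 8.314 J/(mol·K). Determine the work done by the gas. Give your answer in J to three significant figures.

W ≈ 1710 J

Adiabatic ⇒ Q = 0, so W_by = −ΔU = nCᵥ(T₁ − T₂).
Cᵥ = 3R/2 = 12.47 J/(mol·K).
W = (1.19)(12.47)(332 − 217) = 1707 J.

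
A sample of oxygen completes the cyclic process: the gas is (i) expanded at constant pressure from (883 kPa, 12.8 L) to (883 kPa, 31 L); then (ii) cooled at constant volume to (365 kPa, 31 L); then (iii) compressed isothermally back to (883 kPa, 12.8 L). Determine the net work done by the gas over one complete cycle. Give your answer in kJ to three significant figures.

W_net ≈ 6.06 kJ

Leg (i): W = PΔV = (883)(31 − 12.8) = 16071 J.
Leg (ii): W = 0.
Leg (iii): W = PᵢVᵢ ln(V_f/Vᵢ) = (11315) ln(12.8/31) = -10009 J.
W_net = 16071 − 10009 = 6062 J.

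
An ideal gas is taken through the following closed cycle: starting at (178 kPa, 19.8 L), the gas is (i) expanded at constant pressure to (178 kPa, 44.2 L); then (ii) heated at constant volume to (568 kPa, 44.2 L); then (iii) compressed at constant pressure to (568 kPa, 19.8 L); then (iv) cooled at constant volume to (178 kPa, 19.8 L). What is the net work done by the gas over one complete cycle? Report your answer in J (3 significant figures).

Constant-volume legs do no work.
W(i) = (178)(44.2 − 19.8) = 4343 J; W(iii) = (568)(19.8 − 44.2) = -13859 J.
W_net = 4343 − 13859 = -9516 J (the counter-clockwise enclosed area).

W_net ≈ -9520 J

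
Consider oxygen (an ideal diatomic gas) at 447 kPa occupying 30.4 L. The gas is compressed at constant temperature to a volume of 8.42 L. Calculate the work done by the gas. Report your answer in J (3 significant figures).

Isothermal: W = nRT ln(V₂/V₁) = P₁V₁ ln(V₂/V₁).
P₁V₁ = (447 kPa)(30.4 L) = 13589 J.
W = 13589 × ln(8.42/30.4) = 13589 × -1.284
W_by_gas = -17446 J.

W ≈ -17400 J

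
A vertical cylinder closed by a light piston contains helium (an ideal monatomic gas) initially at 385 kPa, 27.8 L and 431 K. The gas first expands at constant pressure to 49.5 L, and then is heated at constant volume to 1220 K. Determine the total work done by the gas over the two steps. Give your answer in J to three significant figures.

W_total ≈ 8350 J

Step 1 (isobaric): W = PΔV = (385 kPa)(49.5 − 27.8 L) = 8354 J.
Step 2 (isochoric): W = 0 (constant volume).
W_total = 8354 + 0 = 8354 J.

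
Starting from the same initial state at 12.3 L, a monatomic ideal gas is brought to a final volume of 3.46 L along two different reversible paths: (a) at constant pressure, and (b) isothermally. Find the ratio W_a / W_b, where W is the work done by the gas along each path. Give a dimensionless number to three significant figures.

W_a / W_b ≈ 0.567

Path (a) isobaric: W = P₁(V₂ − V₁) → W_a/(P₁V₁) = -0.7187.
Path (b) isothermal: W = P₁V₁ ln(V₂/V₁) → W_b/(P₁V₁) = -1.268.
W_a / W_b = -0.7187 / -1.268 = 0.5666.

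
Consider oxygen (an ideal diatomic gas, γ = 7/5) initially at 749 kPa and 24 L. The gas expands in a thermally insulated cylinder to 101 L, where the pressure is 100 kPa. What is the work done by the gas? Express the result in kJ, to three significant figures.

Adiabatic: W = (P₁V₁ − P₂V₂)/(γ − 1) with γ = 7/5.
P₁V₁ = 17976 J, P₂V₂ = 10100 J.
W = (17976 − 10100) / 0.4 = 19690 J.

W ≈ 19.7 kJ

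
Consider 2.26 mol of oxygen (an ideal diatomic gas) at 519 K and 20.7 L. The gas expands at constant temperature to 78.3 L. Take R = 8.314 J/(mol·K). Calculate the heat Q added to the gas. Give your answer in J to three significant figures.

Isothermal ⇒ ΔU = 0, so Q = W = nRT ln(V₂/V₁).
Q = (2.26)(8.314)(519) ln(78.3/20.7) = 9752 × 1.33 = 12974 J.

Q ≈ 13000 J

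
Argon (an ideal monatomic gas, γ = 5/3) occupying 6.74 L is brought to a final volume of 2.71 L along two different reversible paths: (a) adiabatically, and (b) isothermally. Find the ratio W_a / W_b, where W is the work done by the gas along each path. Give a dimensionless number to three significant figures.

Path (a) adiabatic: W = P₁V₁(1 − (V₁/V₂)^(γ−1))/(γ−1) → W_a/(P₁V₁) = -1.253.
Path (b) isothermal: W = P₁V₁ ln(V₂/V₁) → W_b/(P₁V₁) = -0.9111.
W_a / W_b = -1.253 / -0.9111 = 1.376.

W_a / W_b ≈ 1.38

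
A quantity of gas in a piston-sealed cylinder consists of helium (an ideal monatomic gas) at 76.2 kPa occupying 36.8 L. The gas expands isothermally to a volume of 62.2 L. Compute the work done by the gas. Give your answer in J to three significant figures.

Isothermal: W = nRT ln(V₂/V₁) = P₁V₁ ln(V₂/V₁).
P₁V₁ = (76.2 kPa)(36.8 L) = 2804 J.
W = 2804 × ln(62.2/36.8) = 2804 × 0.5249
W_by_gas = 1472 J.

W ≈ 1470 J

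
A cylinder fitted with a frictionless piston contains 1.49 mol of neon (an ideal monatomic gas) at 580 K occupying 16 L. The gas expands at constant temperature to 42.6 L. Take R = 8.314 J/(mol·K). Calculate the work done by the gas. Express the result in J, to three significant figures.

Isothermal: W = nRT ln(V₂/V₁).
W = (1.49)(8.314)(580) × ln(42.6/16)
  = 7185 × 0.9793
W_by_gas = 7036 J.

W ≈ 7040 J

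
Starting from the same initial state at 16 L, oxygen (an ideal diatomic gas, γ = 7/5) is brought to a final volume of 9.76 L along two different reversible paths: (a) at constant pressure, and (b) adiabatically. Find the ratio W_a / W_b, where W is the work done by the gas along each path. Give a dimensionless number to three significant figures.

Path (a) isobaric: W = P₁(V₂ − V₁) → W_a/(P₁V₁) = -0.39.
Path (b) adiabatic: W = P₁V₁(1 − (V₁/V₂)^(γ−1))/(γ−1) → W_b/(P₁V₁) = -0.5465.
W_a / W_b = -0.39 / -0.5465 = 0.7136.

W_a / W_b ≈ 0.714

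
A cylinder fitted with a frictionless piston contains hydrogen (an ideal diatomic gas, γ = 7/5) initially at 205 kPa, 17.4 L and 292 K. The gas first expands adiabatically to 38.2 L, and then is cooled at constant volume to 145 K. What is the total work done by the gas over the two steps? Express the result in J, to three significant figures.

Step 1 (adiabatic): W = (P₁V₁ − P₂V₂)/(γ−1) = (3567 − 2604)/0.4 = 2407 J.
Step 2 (isochoric): W = 0 (constant volume).
W_total = 2407 + 0 = 2407 J.

W_total ≈ 2410 J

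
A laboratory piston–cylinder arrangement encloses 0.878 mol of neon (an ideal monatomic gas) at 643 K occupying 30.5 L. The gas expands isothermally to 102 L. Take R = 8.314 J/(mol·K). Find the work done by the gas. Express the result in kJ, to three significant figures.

W ≈ 5.67 kJ

Isothermal: W = nRT ln(V₂/V₁).
W = (0.878)(8.314)(643) × ln(102/30.5)
  = 4694 × 1.207
W_by_gas = 5666 J.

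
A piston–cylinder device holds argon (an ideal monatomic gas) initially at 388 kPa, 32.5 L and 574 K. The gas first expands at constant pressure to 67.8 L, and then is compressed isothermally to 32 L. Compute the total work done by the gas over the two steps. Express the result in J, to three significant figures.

Step 1 (isobaric): W = PΔV = (388 kPa)(67.8 − 32.5 L) = 13696 J.
After step 1: P = 388 kPa, V = 67.8 L, T = 1197 K.
Step 2 (isothermal): W = P₁V₁ ln(V₂/V₁) = (26306) ln(32/67.8) = -19752 J.
W_total = 13696 − 19752 = -6055 J.

W_total ≈ -6060 J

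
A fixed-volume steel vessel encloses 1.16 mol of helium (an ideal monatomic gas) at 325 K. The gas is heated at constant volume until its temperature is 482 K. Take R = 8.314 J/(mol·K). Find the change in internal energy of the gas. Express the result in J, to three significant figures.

Constant volume ⇒ W = 0, so Q = ΔU = nCᵥΔT with Cᵥ = 3R/2 = 12.47 J/(mol·K).
ΔU = (1.16)(12.47)(482 − 325) = 2271 J.

ΔU ≈ 2270 J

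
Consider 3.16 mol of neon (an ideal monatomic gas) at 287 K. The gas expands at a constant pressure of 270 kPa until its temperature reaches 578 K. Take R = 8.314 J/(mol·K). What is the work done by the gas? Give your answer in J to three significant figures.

W ≈ 7650 J

Isobaric: W = P ΔV = nR ΔT.
W = (3.16)(8.314)(578 − 287) = 7645 J.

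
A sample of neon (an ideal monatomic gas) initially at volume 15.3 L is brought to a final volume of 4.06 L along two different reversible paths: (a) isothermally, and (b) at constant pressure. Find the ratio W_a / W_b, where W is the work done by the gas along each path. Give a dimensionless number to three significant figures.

W_a / W_b ≈ 1.81

Path (a) isothermal: W = P₁V₁ ln(V₂/V₁) → W_a/(P₁V₁) = -1.327.
Path (b) isobaric: W = P₁(V₂ − V₁) → W_b/(P₁V₁) = -0.7346.
W_a / W_b = -1.327 / -0.7346 = 1.806.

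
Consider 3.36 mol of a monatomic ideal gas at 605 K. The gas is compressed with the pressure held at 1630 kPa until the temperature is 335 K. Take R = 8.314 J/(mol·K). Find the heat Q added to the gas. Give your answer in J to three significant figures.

Q ≈ -18900 J

Isobaric: W = nRΔT = (3.36)(8.314)(-270) = -7542 J.
ΔU = nCᵥΔT with Cᵥ = 3R/2: ΔU = (3.36)(12.47)(-270) = -11314 J.
Q = ΔU + W = -11314 − 7542 = -18856 J.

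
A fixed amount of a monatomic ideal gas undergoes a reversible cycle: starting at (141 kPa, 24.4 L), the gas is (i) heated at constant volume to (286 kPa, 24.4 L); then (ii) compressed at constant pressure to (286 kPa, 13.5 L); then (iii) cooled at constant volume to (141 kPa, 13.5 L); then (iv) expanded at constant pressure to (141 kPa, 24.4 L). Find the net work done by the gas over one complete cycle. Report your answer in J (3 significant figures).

W_net ≈ -1580 J

Constant-volume legs do no work.
W(ii) = (286)(13.5 − 24.4) = -3117 J; W(iv) = (141)(24.4 − 13.5) = 1537 J.
W_net = -3117 + 1537 = -1580 J (the counter-clockwise enclosed area).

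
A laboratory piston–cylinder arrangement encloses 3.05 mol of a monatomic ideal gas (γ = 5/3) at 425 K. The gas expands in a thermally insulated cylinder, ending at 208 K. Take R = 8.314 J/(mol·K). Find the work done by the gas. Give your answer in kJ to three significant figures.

W ≈ 8.25 kJ

Adiabatic ⇒ Q = 0, so W_by = −ΔU = nCᵥ(T₁ − T₂).
Cᵥ = 3R/2 = 12.47 J/(mol·K).
W = (3.05)(12.47)(425 − 208) = 8254 J.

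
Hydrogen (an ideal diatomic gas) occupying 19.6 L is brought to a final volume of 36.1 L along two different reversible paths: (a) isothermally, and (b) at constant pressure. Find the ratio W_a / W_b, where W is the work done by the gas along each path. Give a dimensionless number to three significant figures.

Path (a) isothermal: W = P₁V₁ ln(V₂/V₁) → W_a/(P₁V₁) = 0.6108.
Path (b) isobaric: W = P₁(V₂ − V₁) → W_b/(P₁V₁) = 0.8418.
W_a / W_b = 0.6108 / 0.8418 = 0.7255.

W_a / W_b ≈ 0.726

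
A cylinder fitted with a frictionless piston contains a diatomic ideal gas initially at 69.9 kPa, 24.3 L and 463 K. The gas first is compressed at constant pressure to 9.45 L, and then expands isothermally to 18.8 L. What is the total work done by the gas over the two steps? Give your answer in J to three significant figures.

W_total ≈ -584 J

Step 1 (isobaric): W = PΔV = (69.9 kPa)(9.45 − 24.3 L) = -1038 J.
After step 1: P = 69.9 kPa, V = 9.45 L, T = 180.1 K.
Step 2 (isothermal): W = P₁V₁ ln(V₂/V₁) = (660.6) ln(18.8/9.45) = 454.4 J.
W_total = -1038 + 454.4 = -583.7 J.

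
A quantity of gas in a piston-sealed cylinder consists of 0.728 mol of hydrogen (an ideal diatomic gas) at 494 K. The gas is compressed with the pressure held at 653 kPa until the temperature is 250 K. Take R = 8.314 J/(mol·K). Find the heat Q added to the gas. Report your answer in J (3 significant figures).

Q ≈ -5170 J

Isobaric: W = nRΔT = (0.728)(8.314)(-244) = -1477 J.
ΔU = nCᵥΔT with Cᵥ = 5R/2: ΔU = (0.728)(20.79)(-244) = -3692 J.
Q = ΔU + W = -3692 − 1477 = -5169 J.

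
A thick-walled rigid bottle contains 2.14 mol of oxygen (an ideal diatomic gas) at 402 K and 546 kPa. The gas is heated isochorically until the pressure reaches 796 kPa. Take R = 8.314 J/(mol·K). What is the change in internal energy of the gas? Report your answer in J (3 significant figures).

ΔU ≈ 8190 J

Constant volume ⇒ W = 0, so Q = ΔU = nCᵥΔT with Cᵥ = 5R/2 = 20.79 J/(mol·K).
At constant V, T₂/T₁ = P₂/P₁ ⇒ ΔT = T₁(P₂/P₁ − 1) = 402·(796/546 − 1) = 184.1 K.
ΔU = (2.14)(20.79)(184.1) = 8187 J.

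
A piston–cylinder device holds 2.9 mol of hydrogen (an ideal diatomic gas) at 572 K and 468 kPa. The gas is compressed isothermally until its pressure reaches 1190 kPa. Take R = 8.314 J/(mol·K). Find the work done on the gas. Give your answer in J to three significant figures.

Isothermal process: W = nRT ln(V₂/V₁) = nRT ln(P₁/P₂).
W = (2.9)(8.314)(572) × ln(468/1190)
  = 13791 × ln(0.3933) = 13791 × -0.9332
W_by_gas = -12871 J; work on gas = −W_by = 12871 J.

W ≈ 12900 J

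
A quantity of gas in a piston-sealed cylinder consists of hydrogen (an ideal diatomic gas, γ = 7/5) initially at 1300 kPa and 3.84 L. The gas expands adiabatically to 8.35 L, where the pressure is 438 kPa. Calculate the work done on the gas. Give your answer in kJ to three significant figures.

Adiabatic: W = (P₁V₁ − P₂V₂)/(γ − 1) with γ = 7/5.
P₁V₁ = 4992 J, P₂V₂ = 3657 J.
W = (4992 − 3657) / 0.4 = 3337 J.
Work on gas = −W_by = -3337 J.

W ≈ -3.34 kJ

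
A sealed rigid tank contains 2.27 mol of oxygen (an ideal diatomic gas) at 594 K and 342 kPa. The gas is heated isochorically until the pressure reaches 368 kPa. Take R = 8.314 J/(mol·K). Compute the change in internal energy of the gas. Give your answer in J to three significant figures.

Constant volume ⇒ W = 0, so Q = ΔU = nCᵥΔT with Cᵥ = 5R/2 = 20.79 J/(mol·K).
At constant V, T₂/T₁ = P₂/P₁ ⇒ ΔT = T₁(P₂/P₁ − 1) = 594·(368/342 − 1) = 45.16 K.
ΔU = (2.27)(20.79)(45.16) = 2131 J.

ΔU ≈ 2130 J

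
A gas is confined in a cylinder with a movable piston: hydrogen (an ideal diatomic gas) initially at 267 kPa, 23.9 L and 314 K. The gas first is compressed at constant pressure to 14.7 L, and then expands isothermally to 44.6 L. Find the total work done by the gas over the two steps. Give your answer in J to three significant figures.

W_total ≈ 1900 J

Step 1 (isobaric): W = PΔV = (267 kPa)(14.7 − 23.9 L) = -2456 J.
After step 1: P = 267 kPa, V = 14.7 L, T = 193.1 K.
Step 2 (isothermal): W = P₁V₁ ln(V₂/V₁) = (3925) ln(44.6/14.7) = 4356 J.
W_total = -2456 + 4356 = 1900 J.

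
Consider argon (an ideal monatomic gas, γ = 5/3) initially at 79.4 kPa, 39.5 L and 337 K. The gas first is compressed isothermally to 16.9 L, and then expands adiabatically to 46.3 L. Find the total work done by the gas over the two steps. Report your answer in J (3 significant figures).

Step 1 (isothermal): W = P₁V₁ ln(V₂/V₁) = (3136) ln(16.9/39.5) = -2663 J.
After step 1: P = 185.6 kPa, V = 16.9 L, T = 337 K.
Step 2 (adiabatic): W = (P₁V₁ − P₂V₂)/(γ−1) = (3136 − 1602)/0.667 = 2302 J.
W_total = -2663 + 2302 = -361 J.

W_total ≈ -361 J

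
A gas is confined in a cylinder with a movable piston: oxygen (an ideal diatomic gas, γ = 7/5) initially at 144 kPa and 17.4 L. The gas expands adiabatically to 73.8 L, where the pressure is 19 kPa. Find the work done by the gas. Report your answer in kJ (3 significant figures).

W ≈ 2.76 kJ

Adiabatic: W = (P₁V₁ − P₂V₂)/(γ − 1) with γ = 7/5.
P₁V₁ = 2506 J, P₂V₂ = 1402 J.
W = (2506 − 1402) / 0.4 = 2759 J.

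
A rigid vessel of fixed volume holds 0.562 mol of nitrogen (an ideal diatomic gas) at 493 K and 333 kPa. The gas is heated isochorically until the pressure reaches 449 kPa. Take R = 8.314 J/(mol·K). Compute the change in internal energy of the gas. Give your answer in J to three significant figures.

Constant volume ⇒ W = 0, so Q = ΔU = nCᵥΔT with Cᵥ = 5R/2 = 20.79 J/(mol·K).
At constant V, T₂/T₁ = P₂/P₁ ⇒ ΔT = T₁(P₂/P₁ − 1) = 493·(449/333 − 1) = 171.7 K.
ΔU = (0.562)(20.79)(171.7) = 2006 J.

ΔU ≈ 2010 J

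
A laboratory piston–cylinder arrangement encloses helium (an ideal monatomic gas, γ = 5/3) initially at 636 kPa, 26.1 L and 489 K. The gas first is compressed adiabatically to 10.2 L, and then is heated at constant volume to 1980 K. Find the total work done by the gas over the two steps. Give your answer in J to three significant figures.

Step 1 (adiabatic): W = (P₁V₁ − P₂V₂)/(γ−1) = (16600 − 31054)/0.667 = -21682 J.
Step 2 (isochoric): W = 0 (constant volume).
W_total = -21682 + 0 = -21682 J.

W_total ≈ -21700 J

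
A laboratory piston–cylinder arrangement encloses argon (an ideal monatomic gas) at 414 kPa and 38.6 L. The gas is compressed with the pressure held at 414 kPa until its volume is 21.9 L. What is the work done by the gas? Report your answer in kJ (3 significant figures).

Isobaric: W = P ΔV.
W = (414 kPa)(21.9 − 38.6 L) = (414)(-16.7) = -6914 J.

W ≈ -6.91 kJ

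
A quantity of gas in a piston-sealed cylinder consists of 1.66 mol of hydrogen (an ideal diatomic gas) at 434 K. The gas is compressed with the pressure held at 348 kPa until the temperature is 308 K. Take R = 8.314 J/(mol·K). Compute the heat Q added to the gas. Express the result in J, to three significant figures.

Isobaric: W = nRΔT = (1.66)(8.314)(-126) = -1739 J.
ΔU = nCᵥΔT with Cᵥ = 5R/2: ΔU = (1.66)(20.79)(-126) = -4347 J.
Q = ΔU + W = -4347 − 1739 = -6086 J.

Q ≈ -6090 J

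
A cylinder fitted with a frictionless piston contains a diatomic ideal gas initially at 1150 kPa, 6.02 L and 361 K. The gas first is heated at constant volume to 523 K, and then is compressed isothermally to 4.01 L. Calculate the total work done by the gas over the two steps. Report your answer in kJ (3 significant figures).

Step 1 (isochoric): W = 0 (constant volume).
After step 1: P = 1666 kPa (V unchanged).
Step 2 (isothermal): W = P₁V₁ ln(V₂/V₁) = (10030) ln(4.01/6.02) = -4075 J.
W_total = 0 − 4075 = -4075 J.

W_total ≈ -4.08 kJ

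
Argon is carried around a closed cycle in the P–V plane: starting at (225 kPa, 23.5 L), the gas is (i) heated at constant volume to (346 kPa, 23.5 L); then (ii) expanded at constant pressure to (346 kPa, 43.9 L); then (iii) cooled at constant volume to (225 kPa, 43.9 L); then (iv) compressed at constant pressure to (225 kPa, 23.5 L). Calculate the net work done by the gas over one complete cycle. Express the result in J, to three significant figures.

Constant-volume legs do no work.
W(ii) = (346)(43.9 − 23.5) = 7058 J; W(iv) = (225)(23.5 − 43.9) = -4590 J.
W_net = 7058 − 4590 = 2468 J (the clockwise enclosed area).

W_net ≈ 2470 J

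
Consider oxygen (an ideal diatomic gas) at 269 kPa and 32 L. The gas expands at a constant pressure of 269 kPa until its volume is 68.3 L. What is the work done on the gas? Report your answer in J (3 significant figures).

W ≈ -9760 J

Isobaric: W = P ΔV.
W = (269 kPa)(68.3 − 32 L) = (269)(36.3) = 9765 J.
Work on gas = −W_by = -9765 J.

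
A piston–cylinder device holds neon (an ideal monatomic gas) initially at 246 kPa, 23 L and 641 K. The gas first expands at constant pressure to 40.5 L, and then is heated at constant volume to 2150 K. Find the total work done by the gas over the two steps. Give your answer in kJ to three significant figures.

Step 1 (isobaric): W = PΔV = (246 kPa)(40.5 − 23 L) = 4305 J.
Step 2 (isochoric): W = 0 (constant volume).
W_total = 4305 + 0 = 4305 J.

W_total ≈ 4.30 kJ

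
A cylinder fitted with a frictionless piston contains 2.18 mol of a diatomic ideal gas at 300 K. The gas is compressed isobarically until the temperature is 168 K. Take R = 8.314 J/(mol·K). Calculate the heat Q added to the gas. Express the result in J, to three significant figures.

Isobaric: W = nRΔT = (2.18)(8.314)(-132) = -2392 J.
ΔU = nCᵥΔT with Cᵥ = 5R/2: ΔU = (2.18)(20.79)(-132) = -5981 J.
Q = ΔU + W = -5981 − 2392 = -8374 J.

Q ≈ -8370 J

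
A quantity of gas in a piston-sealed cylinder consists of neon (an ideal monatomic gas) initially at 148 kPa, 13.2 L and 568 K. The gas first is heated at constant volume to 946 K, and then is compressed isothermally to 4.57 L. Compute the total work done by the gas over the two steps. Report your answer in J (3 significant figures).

W_total ≈ -3450 J

Step 1 (isochoric): W = 0 (constant volume).
After step 1: P = 246.5 kPa (V unchanged).
Step 2 (isothermal): W = P₁V₁ ln(V₂/V₁) = (3254) ln(4.57/13.2) = -3451 J.
W_total = 0 − 3451 = -3451 J.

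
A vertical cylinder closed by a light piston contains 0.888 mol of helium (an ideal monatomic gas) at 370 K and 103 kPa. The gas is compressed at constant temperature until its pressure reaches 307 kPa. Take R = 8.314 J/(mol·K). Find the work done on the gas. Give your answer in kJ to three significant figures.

Isothermal process: W = nRT ln(V₂/V₁) = nRT ln(P₁/P₂).
W = (0.888)(8.314)(370) × ln(103/307)
  = 2732 × ln(0.3355) = 2732 × -1.092
W_by_gas = -2983 J; work on gas = −W_by = 2983 J.

W ≈ 2.98 kJ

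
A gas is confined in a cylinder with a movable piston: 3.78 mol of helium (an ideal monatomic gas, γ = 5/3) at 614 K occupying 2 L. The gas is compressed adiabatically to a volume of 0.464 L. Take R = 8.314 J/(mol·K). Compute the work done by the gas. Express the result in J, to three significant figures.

W ≈ -47700 J

Adiabatic: TV^(γ−1) = const with γ = 5/3.
T₂ = T₁ (V₁/V₂)^(γ−1) = 614 × (2/0.464)^0.667 = 614 × 2.649 = 1626 K.
W_by = nCᵥ(T₁ − T₂) = (3.78)(12.47)(614 − 1626) = -47716 J.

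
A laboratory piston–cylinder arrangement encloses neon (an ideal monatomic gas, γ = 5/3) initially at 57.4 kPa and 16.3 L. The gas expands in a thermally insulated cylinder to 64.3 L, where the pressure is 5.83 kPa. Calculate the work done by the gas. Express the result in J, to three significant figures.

Adiabatic: W = (P₁V₁ − P₂V₂)/(γ − 1) with γ = 5/3.
P₁V₁ = 935.6 J, P₂V₂ = 374.9 J.
W = (935.6 − 374.9) / 0.6667 = 841.1 J.

W ≈ 841 J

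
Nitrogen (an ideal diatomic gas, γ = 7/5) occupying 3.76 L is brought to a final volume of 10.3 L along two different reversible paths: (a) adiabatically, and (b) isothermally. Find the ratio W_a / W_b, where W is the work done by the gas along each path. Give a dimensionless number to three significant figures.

W_a / W_b ≈ 0.823

Path (a) adiabatic: W = P₁V₁(1 − (V₁/V₂)^(γ−1))/(γ−1) → W_a/(P₁V₁) = 0.8294.
Path (b) isothermal: W = P₁V₁ ln(V₂/V₁) → W_b/(P₁V₁) = 1.008.
W_a / W_b = 0.8294 / 1.008 = 0.823.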